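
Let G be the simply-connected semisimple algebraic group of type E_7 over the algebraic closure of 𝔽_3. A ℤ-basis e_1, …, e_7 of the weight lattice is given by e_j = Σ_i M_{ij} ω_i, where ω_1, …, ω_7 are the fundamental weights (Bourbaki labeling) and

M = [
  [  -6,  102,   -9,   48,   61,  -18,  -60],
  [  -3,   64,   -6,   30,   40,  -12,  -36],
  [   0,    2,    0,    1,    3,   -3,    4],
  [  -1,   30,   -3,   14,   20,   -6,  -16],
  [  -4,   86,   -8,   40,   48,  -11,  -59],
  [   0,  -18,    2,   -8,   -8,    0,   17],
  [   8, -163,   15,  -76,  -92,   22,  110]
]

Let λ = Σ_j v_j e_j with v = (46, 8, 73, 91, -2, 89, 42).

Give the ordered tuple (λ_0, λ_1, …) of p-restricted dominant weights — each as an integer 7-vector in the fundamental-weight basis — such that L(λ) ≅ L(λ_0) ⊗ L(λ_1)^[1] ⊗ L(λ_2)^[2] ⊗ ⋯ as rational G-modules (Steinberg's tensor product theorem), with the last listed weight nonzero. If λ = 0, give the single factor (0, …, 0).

((1, 0, 2, 0, 1, 1, 2), (2, 2, 0, 1, 2, 1, 1))

Change of basis e → ω: c = M·v where v = (46, 8, 73, 91, -2, 89, 42):
  c_1 = (-6)·(46) + 102·8 + (-9)·(73) + 48·91 + (61)·(-2) + (-18)·(89) + (-60)·(42) = 7
  c_2 = (-3)·(46) + 64·8 + (-6)·(73) + 30·91 + (40)·(-2) + (-12)·(89) + (-36)·(42) = 6
  c_3 = 0·46 + 2·8 + 0·73 + 1·91 + (3)·(-2) + (-3)·(89) + 4·42 = 2
  c_4 = (-1)·(46) + 30·8 + (-3)·(73) + 14·91 + (20)·(-2) + (-6)·(89) + (-16)·(42) = 3
  c_5 = (-4)·(46) + 86·8 + (-8)·(73) + 40·91 + (48)·(-2) + (-11)·(89) + (-59)·(42) = 7
  c_6 = 0·46 + (-18)·(8) + 2·73 + (-8)·(91) + (-8)·(-2) + 0·89 + 17·42 = 4
  c_7 = 8·46 + (-163)·(8) + 15·73 + (-76)·(91) + (-92)·(-2) + 22·89 + 110·42 = 5
p = 3; digits c_i = Σ_j d_{ij}·3^j, 0 ≤ d_{ij} < 3:
  c_1 = 7 = 1·3^0 + 2·3^1
  c_2 = 6 = 0·3^0 + 2·3^1
  c_3 = 2 = 2·3^0
  c_4 = 3 = 0·3^0 + 1·3^1
  c_5 = 7 = 1·3^0 + 2·3^1
  c_6 = 4 = 1·3^0 + 1·3^1
  c_7 = 5 = 2·3^0 + 1·3^1
Factor λ_0 = (1, 0, 2, 0, 1, 1, 2)
Factor λ_1 = (2, 2, 0, 1, 2, 1, 1)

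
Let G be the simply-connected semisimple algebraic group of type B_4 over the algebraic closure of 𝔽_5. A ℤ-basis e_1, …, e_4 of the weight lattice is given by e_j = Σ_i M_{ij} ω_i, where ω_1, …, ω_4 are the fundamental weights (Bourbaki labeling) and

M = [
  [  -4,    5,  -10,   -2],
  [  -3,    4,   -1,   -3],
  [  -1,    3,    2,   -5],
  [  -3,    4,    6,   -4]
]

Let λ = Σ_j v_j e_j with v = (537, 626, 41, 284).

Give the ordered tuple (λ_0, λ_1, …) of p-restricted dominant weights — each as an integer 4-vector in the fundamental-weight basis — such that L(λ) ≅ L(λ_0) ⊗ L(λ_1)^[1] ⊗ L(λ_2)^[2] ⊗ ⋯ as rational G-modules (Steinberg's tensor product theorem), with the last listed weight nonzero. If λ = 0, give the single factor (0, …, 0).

((4, 0, 3, 3),)

Change of basis e → ω: c = M·v where v = (537, 626, 41, 284):
  c_1 = (-4)·(537) + (5)·(626) + (-10)·(41) + (-2)·(284) = 4
  c_2 = (-3)·(537) + (4)·(626) + (-1)·(41) + (-3)·(284) = 0
  c_3 = (-1)·(537) + (3)·(626) + (2)·(41) + (-5)·(284) = 3
  c_4 = (-3)·(537) + (4)·(626) + (6)·(41) + (-4)·(284) = 3
Writing each c_i in base p = 5:
  c_1 = 4 = 4·5^0
  c_2 = 0
  c_3 = 3 = 3·5^0
  c_4 = 3 = 3·5^0
λ_0 = (4, 0, 3, 3)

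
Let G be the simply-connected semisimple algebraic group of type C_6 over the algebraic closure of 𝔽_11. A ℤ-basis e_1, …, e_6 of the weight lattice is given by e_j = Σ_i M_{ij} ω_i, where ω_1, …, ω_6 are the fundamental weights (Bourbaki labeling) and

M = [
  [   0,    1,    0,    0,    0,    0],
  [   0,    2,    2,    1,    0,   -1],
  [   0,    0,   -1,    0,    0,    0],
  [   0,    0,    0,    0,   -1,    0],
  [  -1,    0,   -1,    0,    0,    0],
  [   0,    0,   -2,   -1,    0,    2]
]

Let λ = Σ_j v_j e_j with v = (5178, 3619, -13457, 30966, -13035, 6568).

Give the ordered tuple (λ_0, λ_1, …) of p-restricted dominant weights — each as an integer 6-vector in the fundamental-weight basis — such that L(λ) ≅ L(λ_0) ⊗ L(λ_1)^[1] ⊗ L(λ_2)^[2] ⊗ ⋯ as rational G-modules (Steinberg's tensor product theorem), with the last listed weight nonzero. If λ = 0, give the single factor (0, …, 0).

Compute c_i = Σ_j M_{ij} v_j with v = (5178, 3619, -13457, 30966, -13035, 6568):
  c_1 = 0·5178 + 1·3619 + (0)·(-13457) + 0·30966 + (0)·(-13035) + 0·6568 = 3619
  c_2 = 0·5178 + 2·3619 + (2)·(-13457) + 1·30966 + (0)·(-13035) + (-1)·(6568) = 4722
  c_3 = 0·5178 + 0·3619 + (-1)·(-13457) + 0·30966 + (0)·(-13035) + 0·6568 = 13457
  c_4 = 0·5178 + 0·3619 + (0)·(-13457) + 0·30966 + (-1)·(-13035) + 0·6568 = 13035
  c_5 = (-1)·(5178) + 0·3619 + (-1)·(-13457) + 0·30966 + (0)·(-13035) + 0·6568 = 8279
  c_6 = 0·5178 + 0·3619 + (-2)·(-13457) + (-1)·(30966) + (0)·(-13035) + 2·6568 = 9084
Expand coordinatewise in base 11:
  c_1 = 3619 = 0·11^0 + 10·11^1 + 7·11^2 + 2·11^3
  c_2 = 4722 = 3·11^0 + 0·11^1 + 6·11^2 + 3·11^3
  c_3 = 13457 = 4·11^0 + 2·11^1 + 1·11^2 + 10·11^3
  c_4 = 13035 = 0·11^0 + 8·11^1 + 8·11^2 + 9·11^3
  c_5 = 8279 = 7·11^0 + 4·11^1 + 2·11^2 + 6·11^3
  c_6 = 9084 = 9·11^0 + 0·11^1 + 9·11^2 + 6·11^3
λ_0 = (0, 3, 4, 0, 7, 9)
λ_1 = (10, 0, 2, 8, 4, 0)
λ_2 = (7, 6, 1, 8, 2, 9)
λ_3 = (2, 3, 10, 9, 6, 6)

((0, 3, 4, 0, 7, 9), (10, 0, 2, 8, 4, 0), (7, 6, 1, 8, 2, 9), (2, 3, 10, 9, 6, 6))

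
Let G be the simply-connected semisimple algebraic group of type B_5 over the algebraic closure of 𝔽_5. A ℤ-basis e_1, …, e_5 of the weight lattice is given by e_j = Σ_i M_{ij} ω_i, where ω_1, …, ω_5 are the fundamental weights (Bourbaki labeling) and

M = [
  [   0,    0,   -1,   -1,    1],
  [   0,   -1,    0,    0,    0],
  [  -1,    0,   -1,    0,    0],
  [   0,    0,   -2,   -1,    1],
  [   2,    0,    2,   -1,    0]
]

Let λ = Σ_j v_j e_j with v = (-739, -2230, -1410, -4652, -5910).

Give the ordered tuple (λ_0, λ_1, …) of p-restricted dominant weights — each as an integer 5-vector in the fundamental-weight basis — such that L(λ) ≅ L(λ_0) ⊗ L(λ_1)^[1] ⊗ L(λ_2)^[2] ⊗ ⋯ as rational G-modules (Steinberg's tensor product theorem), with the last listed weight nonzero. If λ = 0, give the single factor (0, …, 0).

((2, 0, 4, 2, 4), (0, 1, 4, 2, 0), (1, 4, 0, 2, 4), (1, 2, 2, 2, 2), (0, 3, 3, 2, 0))

Compute c_i = Σ_j M_{ij} v_j with v = (-739, -2230, -1410, -4652, -5910):
  c_1 = 0*-739 + 0*-2230 + -1*-1410 + -1*-4652 + 1*-5910 = 152
  c_2 = 0*-739 + -1*-2230 + 0*-1410 + 0*-4652 + 0*-5910 = 2230
  c_3 = -1*-739 + 0*-2230 + -1*-1410 + 0*-4652 + 0*-5910 = 2149
  c_4 = 0*-739 + 0*-2230 + -2*-1410 + -1*-4652 + 1*-5910 = 1562
  c_5 = 2*-739 + 0*-2230 + 2*-1410 + -1*-4652 + 0*-5910 = 354
Base-5 expansion of each c_i:
  c_1 = 152 = 2·5^0 + 0·5^1 + 1·5^2 + 1·5^3
  c_2 = 2230 = 0·5^0 + 1·5^1 + 4·5^2 + 2·5^3 + 3·5^4
  c_3 = 2149 = 4·5^0 + 4·5^1 + 0·5^2 + 2·5^3 + 3·5^4
  c_4 = 1562 = 2·5^0 + 2·5^1 + 2·5^2 + 2·5^3 + 2·5^4
  c_5 = 354 = 4·5^0 + 0·5^1 + 4·5^2 + 2·5^3
p-restricted factor λ_0 = (2, 0, 4, 2, 4)
p-restricted factor λ_1 = (0, 1, 4, 2, 0)
p-restricted factor λ_2 = (1, 4, 0, 2, 4)
p-restricted factor λ_3 = (1, 2, 2, 2, 2)
p-restricted factor λ_4 = (0, 3, 3, 2, 0)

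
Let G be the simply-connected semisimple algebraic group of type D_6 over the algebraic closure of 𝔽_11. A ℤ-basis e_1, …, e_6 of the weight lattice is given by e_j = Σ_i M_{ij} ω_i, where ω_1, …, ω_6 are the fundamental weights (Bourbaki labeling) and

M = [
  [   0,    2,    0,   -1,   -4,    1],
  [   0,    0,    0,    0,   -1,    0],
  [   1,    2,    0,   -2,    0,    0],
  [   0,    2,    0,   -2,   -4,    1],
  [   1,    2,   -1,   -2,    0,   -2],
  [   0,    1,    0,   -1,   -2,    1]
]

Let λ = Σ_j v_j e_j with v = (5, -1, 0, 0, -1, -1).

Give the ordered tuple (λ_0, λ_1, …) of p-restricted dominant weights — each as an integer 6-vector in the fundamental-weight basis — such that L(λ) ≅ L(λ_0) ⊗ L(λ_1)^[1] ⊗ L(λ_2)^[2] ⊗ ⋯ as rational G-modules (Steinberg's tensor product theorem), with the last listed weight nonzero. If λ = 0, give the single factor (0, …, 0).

Compute c_i = Σ_j M_{ij} v_j with v = (5, -1, 0, 0, -1, -1):
  c_1 = 0·5 + (2)·(-1) + 0·0 + (-1)·(0) + (-4)·(-1) + (1)·(-1) = 1
  c_2 = 0·5 + (0)·(-1) + 0·0 + 0·0 + (-1)·(-1) + (0)·(-1) = 1
  c_3 = 1·5 + (2)·(-1) + 0·0 + (-2)·(0) + (0)·(-1) + (0)·(-1) = 3
  c_4 = 0·5 + (2)·(-1) + 0·0 + (-2)·(0) + (-4)·(-1) + (1)·(-1) = 1
  c_5 = 1·5 + (2)·(-1) + (-1)·(0) + (-2)·(0) + (0)·(-1) + (-2)·(-1) = 5
  c_6 = 0·5 + (1)·(-1) + 0·0 + (-1)·(0) + (-2)·(-1) + (1)·(-1) = 0
p = 11; digits c_i = Σ_j d_{ij}·11^j, 0 ≤ d_{ij} < 11:
  c_1 = 1 = 1·11^0
  c_2 = 1 = 1·11^0
  c_3 = 3 = 3·11^0
  c_4 = 1 = 1·11^0
  c_5 = 5 = 5·11^0
  c_6 = 0
p-restricted factor λ_0 = (1, 1, 3, 1, 5, 0)

((1, 1, 3, 1, 5, 0),)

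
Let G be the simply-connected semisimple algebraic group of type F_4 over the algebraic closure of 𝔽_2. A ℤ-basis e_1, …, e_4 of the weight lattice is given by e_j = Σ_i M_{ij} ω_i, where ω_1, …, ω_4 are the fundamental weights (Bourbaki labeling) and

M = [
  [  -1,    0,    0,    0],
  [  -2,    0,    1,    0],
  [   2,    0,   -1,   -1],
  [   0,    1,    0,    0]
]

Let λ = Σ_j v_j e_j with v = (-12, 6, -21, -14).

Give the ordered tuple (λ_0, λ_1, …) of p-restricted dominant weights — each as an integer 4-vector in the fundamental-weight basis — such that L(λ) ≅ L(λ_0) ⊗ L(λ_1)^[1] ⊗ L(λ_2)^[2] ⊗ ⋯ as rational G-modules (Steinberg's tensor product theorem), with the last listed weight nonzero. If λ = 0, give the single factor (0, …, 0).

((0, 1, 1, 0), (0, 1, 1, 1), (1, 0, 0, 1), (1, 0, 1, 0))

Change of basis e → ω: c = M·v where v = (-12, 6, -21, -14):
  c_1 = -1*-12 + 0*6 + 0*-21 + 0*-14 = 12
  c_2 = -2*-12 + 0*6 + 1*-21 + 0*-14 = 3
  c_3 = 2*-12 + 0*6 + -1*-21 + -1*-14 = 11
  c_4 = 0*-12 + 1*6 + 0*-21 + 0*-14 = 6
Writing each c_i in base p = 2:
  c_1 = 12 = 0·2^0 + 0·2^1 + 1·2^2 + 1·2^3
  c_2 = 3 = 1·2^0 + 1·2^1
  c_3 = 11 = 1·2^0 + 1·2^1 + 0·2^2 + 1·2^3
  c_4 = 6 = 0·2^0 + 1·2^1 + 1·2^2
p-restricted factor λ_0 = (0, 1, 1, 0)
p-restricted factor λ_1 = (0, 1, 1, 1)
p-restricted factor λ_2 = (1, 0, 0, 1)
p-restricted factor λ_3 = (1, 0, 1, 0)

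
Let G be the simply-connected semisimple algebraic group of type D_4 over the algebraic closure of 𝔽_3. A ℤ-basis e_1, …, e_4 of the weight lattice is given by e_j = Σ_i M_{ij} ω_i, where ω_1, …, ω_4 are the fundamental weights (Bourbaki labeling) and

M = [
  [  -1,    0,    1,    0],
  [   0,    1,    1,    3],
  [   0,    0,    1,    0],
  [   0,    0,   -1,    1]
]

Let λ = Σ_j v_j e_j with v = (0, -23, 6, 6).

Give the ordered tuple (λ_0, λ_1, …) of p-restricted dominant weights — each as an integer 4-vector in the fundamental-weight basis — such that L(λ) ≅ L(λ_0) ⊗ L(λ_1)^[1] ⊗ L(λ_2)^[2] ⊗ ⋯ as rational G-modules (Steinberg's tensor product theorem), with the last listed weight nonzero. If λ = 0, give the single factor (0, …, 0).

((0, 1, 0, 0), (2, 0, 2, 0))

Compute c_i = Σ_j M_{ij} v_j with v = (0, -23, 6, 6):
  c_1 = (-1)·(0) + (0)·(-23) + (1)·(6) + (0)·(6) = 6
  c_2 = (0)·(0) + (1)·(-23) + (1)·(6) + (3)·(6) = 1
  c_3 = (0)·(0) + (0)·(-23) + (1)·(6) + (0)·(6) = 6
  c_4 = (0)·(0) + (0)·(-23) + (-1)·(6) + (1)·(6) = 0
Expand coordinatewise in base 3:
  c_1 = 6 = 0·3^0 + 2·3^1
  c_2 = 1 = 1·3^0
  c_3 = 6 = 0·3^0 + 2·3^1
  c_4 = 0
Factor λ_0 = (0, 1, 0, 0)
Factor λ_1 = (2, 0, 2, 0)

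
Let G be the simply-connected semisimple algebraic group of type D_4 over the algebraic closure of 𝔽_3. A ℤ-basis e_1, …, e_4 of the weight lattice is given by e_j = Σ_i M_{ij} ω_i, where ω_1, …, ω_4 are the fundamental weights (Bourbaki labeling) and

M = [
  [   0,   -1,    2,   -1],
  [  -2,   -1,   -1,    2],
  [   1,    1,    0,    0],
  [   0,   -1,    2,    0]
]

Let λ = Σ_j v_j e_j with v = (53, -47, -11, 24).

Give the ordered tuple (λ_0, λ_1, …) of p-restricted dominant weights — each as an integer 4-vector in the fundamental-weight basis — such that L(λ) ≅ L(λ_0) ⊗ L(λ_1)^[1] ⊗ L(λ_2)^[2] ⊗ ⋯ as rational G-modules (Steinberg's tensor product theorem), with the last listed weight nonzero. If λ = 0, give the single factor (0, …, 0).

((1, 0, 0, 1), (0, 0, 2, 2), (0, 0, 0, 2))

Compute c_i = Σ_j M_{ij} v_j with v = (53, -47, -11, 24):
  c_1 = (0)·(53) + (-1)·(-47) + (2)·(-11) + (-1)·(24) = 1
  c_2 = (-2)·(53) + (-1)·(-47) + (-1)·(-11) + (2)·(24) = 0
  c_3 = (1)·(53) + (1)·(-47) + (0)·(-11) + (0)·(24) = 6
  c_4 = (0)·(53) + (-1)·(-47) + (2)·(-11) + (0)·(24) = 25
Writing each c_i in base p = 3:
  c_1 = 1 = 1·3^0
  c_2 = 0
  c_3 = 6 = 0·3^0 + 2·3^1
  c_4 = 25 = 1·3^0 + 2·3^1 + 2·3^2
p-restricted factor λ_0 = (1, 0, 0, 1)
p-restricted factor λ_1 = (0, 0, 2, 2)
p-restricted factor λ_2 = (0, 0, 0, 2)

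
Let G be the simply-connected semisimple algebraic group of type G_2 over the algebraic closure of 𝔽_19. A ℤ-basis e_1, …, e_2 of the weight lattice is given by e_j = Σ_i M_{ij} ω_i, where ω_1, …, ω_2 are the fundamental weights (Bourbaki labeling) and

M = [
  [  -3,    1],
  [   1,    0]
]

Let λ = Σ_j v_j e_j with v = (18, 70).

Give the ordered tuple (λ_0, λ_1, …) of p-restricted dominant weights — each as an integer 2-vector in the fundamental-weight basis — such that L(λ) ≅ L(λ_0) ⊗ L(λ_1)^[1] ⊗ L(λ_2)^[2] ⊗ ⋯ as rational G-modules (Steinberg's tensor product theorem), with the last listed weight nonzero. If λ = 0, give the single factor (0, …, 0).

Converting to the ω-basis (c_i = row i of M dotted with v = (18, 70)):
  c_1 = (-3)·(18) + (1)·(70) = 16
  c_2 = (1)·(18) + (0)·(70) = 18
p = 19; digits c_i = Σ_j d_{ij}·19^j, 0 ≤ d_{ij} < 19:
  c_1 = 16 = 16·19^0
  c_2 = 18 = 18·19^0
p-restricted factor λ_0 = (16, 18)

((16, 18),)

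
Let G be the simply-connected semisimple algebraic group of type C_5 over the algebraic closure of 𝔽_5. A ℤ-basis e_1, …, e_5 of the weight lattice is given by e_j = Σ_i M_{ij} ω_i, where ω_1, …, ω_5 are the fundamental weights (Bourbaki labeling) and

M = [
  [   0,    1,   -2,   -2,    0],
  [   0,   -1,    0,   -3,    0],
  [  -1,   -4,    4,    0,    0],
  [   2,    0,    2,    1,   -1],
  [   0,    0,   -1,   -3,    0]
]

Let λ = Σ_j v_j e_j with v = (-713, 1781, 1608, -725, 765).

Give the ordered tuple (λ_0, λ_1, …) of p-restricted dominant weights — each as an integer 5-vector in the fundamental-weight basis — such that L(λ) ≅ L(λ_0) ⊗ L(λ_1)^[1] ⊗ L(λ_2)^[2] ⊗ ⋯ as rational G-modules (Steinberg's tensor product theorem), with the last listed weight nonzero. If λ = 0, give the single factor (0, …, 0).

((0, 4, 1, 0, 2), (3, 3, 4, 0, 3), (0, 0, 0, 2, 2), (0, 3, 0, 2, 4))

Change of basis e → ω: c = M·v where v = (-713, 1781, 1608, -725, 765):
  c_1 = 0*-713 + 1*1781 + -2*1608 + -2*-725 + 0*765 = 15
  c_2 = 0*-713 + -1*1781 + 0*1608 + -3*-725 + 0*765 = 394
  c_3 = -1*-713 + -4*1781 + 4*1608 + 0*-725 + 0*765 = 21
  c_4 = 2*-713 + 0*1781 + 2*1608 + 1*-725 + -1*765 = 300
  c_5 = 0*-713 + 0*1781 + -1*1608 + -3*-725 + 0*765 = 567
Writing each c_i in base p = 5:
  c_1 = 15 = 0·5^0 + 3·5^1
  c_2 = 394 = 4·5^0 + 3·5^1 + 0·5^2 + 3·5^3
  c_3 = 21 = 1·5^0 + 4·5^1
  c_4 = 300 = 0·5^0 + 0·5^1 + 2·5^2 + 2·5^3
  c_5 = 567 = 2·5^0 + 3·5^1 + 2·5^2 + 4·5^3
Factor λ_0 = (0, 4, 1, 0, 2)
Factor λ_1 = (3, 3, 4, 0, 3)
Factor λ_2 = (0, 0, 0, 2, 2)
Factor λ_3 = (0, 3, 0, 2, 4)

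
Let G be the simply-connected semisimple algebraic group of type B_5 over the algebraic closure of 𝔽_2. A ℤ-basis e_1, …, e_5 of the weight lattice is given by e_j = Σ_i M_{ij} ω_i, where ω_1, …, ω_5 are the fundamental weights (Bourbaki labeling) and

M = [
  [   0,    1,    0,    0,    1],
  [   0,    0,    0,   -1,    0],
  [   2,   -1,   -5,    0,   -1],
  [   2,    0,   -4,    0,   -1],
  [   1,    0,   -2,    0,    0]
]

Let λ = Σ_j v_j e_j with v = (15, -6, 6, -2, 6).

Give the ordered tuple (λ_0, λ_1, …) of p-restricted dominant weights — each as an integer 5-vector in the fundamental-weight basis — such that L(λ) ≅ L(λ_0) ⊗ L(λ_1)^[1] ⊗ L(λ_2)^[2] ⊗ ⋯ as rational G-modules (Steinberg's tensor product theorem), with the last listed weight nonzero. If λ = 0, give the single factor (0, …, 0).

((0, 0, 0, 0, 1), (0, 1, 0, 0, 1))

In the fundamental-weight basis, λ has coordinates c = M·v (v = (15, -6, 6, -2, 6)):
  c_1 = 0·15 + (1)·(-6) + 0·6 + (0)·(-2) + 1·6 = 0
  c_2 = 0·15 + (0)·(-6) + 0·6 + (-1)·(-2) + 0·6 = 2
  c_3 = 2·15 + (-1)·(-6) + (-5)·(6) + (0)·(-2) + (-1)·(6) = 0
  c_4 = 2·15 + (0)·(-6) + (-4)·(6) + (0)·(-2) + (-1)·(6) = 0
  c_5 = 1·15 + (0)·(-6) + (-2)·(6) + (0)·(-2) + 0·6 = 3
Base-2 expansion of each c_i:
  c_1 = 0
  c_2 = 2 = 0·2^0 + 1·2^1
  c_3 = 0
  c_4 = 0
  c_5 = 3 = 1·2^0 + 1·2^1
p-restricted factor λ_0 = (0, 0, 0, 0, 1)
p-restricted factor λ_1 = (0, 1, 0, 0, 1)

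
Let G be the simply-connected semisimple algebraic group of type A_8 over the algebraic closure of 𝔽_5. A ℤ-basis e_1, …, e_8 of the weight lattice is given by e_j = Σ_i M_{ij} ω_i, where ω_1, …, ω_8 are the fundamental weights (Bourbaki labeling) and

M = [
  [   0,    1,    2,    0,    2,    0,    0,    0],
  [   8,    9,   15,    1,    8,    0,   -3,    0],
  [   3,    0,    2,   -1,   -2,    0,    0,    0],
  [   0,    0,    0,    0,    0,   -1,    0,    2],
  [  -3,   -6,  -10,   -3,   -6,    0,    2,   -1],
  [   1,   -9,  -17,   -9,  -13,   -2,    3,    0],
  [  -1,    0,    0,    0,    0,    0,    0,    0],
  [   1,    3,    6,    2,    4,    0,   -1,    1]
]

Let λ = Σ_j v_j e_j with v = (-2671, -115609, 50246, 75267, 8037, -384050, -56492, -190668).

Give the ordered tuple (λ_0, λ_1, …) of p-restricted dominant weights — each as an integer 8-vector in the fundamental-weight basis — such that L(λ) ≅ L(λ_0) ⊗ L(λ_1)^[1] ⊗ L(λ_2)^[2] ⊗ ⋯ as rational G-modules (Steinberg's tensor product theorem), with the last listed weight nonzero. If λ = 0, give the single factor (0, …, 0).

((2, 0, 3, 4, 3, 3, 1, 4), (1, 1, 2, 2, 3, 3, 4, 1), (3, 0, 0, 3, 4, 4, 1, 4), (2, 2, 4, 1, 2, 2, 1, 3), (1, 1, 1, 4, 4, 0, 4, 0))

Converting to the ω-basis (c_i = row i of M dotted with v = (-2671, -115609, 50246, 75267, 8037, -384050, -56492, -190668)):
  c_1 = 0*-2671 + 1*-115609 + 2*50246 + 0*75267 + 2*8037 + 0*-384050 + 0*-56492 + 0*-190668 = 957
  c_2 = 8*-2671 + 9*-115609 + 15*50246 + 1*75267 + 8*8037 + 0*-384050 + -3*-56492 + 0*-190668 = 880
  c_3 = 3*-2671 + 0*-115609 + 2*50246 + -1*75267 + -2*8037 + 0*-384050 + 0*-56492 + 0*-190668 = 1138
  c_4 = 0*-2671 + 0*-115609 + 0*50246 + 0*75267 + 0*8037 + -1*-384050 + 0*-56492 + 2*-190668 = 2714
  c_5 = -3*-2671 + -6*-115609 + -10*50246 + -3*75267 + -6*8037 + 0*-384050 + 2*-56492 + -1*-190668 = 2868
  c_6 = 1*-2671 + -9*-115609 + -17*50246 + -9*75267 + -13*8037 + -2*-384050 + 3*-56492 + 0*-190668 = 368
  c_7 = -1*-2671 + 0*-115609 + 0*50246 + 0*75267 + 0*8037 + 0*-384050 + 0*-56492 + 0*-190668 = 2671
  c_8 = 1*-2671 + 3*-115609 + 6*50246 + 2*75267 + 4*8037 + 0*-384050 + -1*-56492 + 1*-190668 = 484
Base-5 expansion of each c_i:
  c_1 = 957 = 2·5^0 + 1·5^1 + 3·5^2 + 2·5^3 + 1·5^4
  c_2 = 880 = 0·5^0 + 1·5^1 + 0·5^2 + 2·5^3 + 1·5^4
  c_3 = 1138 = 3·5^0 + 2·5^1 + 0·5^2 + 4·5^3 + 1·5^4
  c_4 = 2714 = 4·5^0 + 2·5^1 + 3·5^2 + 1·5^3 + 4·5^4
  c_5 = 2868 = 3·5^0 + 3·5^1 + 4·5^2 + 2·5^3 + 4·5^4
  c_6 = 368 = 3·5^0 + 3·5^1 + 4·5^2 + 2·5^3
  c_7 = 2671 = 1·5^0 + 4·5^1 + 1·5^2 + 1·5^3 + 4·5^4
  c_8 = 484 = 4·5^0 + 1·5^1 + 4·5^2 + 3·5^3
p-restricted factor λ_0 = (2, 0, 3, 4, 3, 3, 1, 4)
p-restricted factor λ_1 = (1, 1, 2, 2, 3, 3, 4, 1)
p-restricted factor λ_2 = (3, 0, 0, 3, 4, 4, 1, 4)
p-restricted factor λ_3 = (2, 2, 4, 1, 2, 2, 1, 3)
p-restricted factor λ_4 = (1, 1, 1, 4, 4, 0, 4, 0)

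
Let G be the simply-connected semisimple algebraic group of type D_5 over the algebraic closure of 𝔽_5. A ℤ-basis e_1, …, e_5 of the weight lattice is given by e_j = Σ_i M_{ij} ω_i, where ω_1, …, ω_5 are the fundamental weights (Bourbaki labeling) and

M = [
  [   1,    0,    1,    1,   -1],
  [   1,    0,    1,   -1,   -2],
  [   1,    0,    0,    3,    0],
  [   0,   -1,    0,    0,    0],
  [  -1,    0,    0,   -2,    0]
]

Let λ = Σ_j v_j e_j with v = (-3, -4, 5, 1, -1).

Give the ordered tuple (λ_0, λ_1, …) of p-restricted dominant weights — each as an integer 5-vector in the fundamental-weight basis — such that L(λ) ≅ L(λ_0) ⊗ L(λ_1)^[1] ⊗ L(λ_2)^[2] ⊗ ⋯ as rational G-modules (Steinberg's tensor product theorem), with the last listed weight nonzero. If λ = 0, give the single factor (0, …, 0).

((4, 3, 0, 4, 1),)

Compute c_i = Σ_j M_{ij} v_j with v = (-3, -4, 5, 1, -1):
  c_1 = (1)·(-3) + (0)·(-4) + (1)·(5) + (1)·(1) + (-1)·(-1) = 4
  c_2 = (1)·(-3) + (0)·(-4) + (1)·(5) + (-1)·(1) + (-2)·(-1) = 3
  c_3 = (1)·(-3) + (0)·(-4) + (0)·(5) + (3)·(1) + (0)·(-1) = 0
  c_4 = (0)·(-3) + (-1)·(-4) + (0)·(5) + (0)·(1) + (0)·(-1) = 4
  c_5 = (-1)·(-3) + (0)·(-4) + (0)·(5) + (-2)·(1) + (0)·(-1) = 1
p = 5; digits c_i = Σ_j d_{ij}·5^j, 0 ≤ d_{ij} < 5:
  c_1 = 4 = 4·5^0
  c_2 = 3 = 3·5^0
  c_3 = 0
  c_4 = 4 = 4·5^0
  c_5 = 1 = 1·5^0
λ_0 = (4, 3, 0, 4, 1)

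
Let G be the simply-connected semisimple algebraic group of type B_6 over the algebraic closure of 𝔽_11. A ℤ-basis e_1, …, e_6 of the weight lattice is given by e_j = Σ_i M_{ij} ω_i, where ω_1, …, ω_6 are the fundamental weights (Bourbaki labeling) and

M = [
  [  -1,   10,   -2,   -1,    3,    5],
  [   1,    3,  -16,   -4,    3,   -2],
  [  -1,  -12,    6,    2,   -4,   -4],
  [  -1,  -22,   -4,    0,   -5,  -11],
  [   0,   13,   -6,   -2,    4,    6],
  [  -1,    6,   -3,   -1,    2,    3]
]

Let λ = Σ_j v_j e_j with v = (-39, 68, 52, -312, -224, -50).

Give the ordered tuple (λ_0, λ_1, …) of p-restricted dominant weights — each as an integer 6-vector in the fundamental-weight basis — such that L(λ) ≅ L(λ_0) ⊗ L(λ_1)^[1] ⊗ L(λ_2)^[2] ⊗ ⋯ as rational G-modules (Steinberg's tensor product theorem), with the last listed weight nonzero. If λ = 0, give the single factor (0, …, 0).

Change of basis e → ω: c = M·v where v = (-39, 68, 52, -312, -224, -50):
  c_1 = (-1)·(-39) + (10)·(68) + (-2)·(52) + (-1)·(-312) + (3)·(-224) + (5)·(-50) = 5
  c_2 = (1)·(-39) + (3)·(68) + (-16)·(52) + (-4)·(-312) + (3)·(-224) + (-2)·(-50) = 9
  c_3 = (-1)·(-39) + (-12)·(68) + (6)·(52) + (2)·(-312) + (-4)·(-224) + (-4)·(-50) = 7
  c_4 = (-1)·(-39) + (-22)·(68) + (-4)·(52) + (0)·(-312) + (-5)·(-224) + (-11)·(-50) = 5
  c_5 = (0)·(-39) + (13)·(68) + (-6)·(52) + (-2)·(-312) + (4)·(-224) + (6)·(-50) = 0
  c_6 = (-1)·(-39) + (6)·(68) + (-3)·(52) + (-1)·(-312) + (2)·(-224) + (3)·(-50) = 5
Writing each c_i in base p = 11:
  c_1 = 5 = 5·11^0
  c_2 = 9 = 9·11^0
  c_3 = 7 = 7·11^0
  c_4 = 5 = 5·11^0
  c_5 = 0
  c_6 = 5 = 5·11^0
λ_0 = (5, 9, 7, 5, 0, 5)

((5, 9, 7, 5, 0, 5),)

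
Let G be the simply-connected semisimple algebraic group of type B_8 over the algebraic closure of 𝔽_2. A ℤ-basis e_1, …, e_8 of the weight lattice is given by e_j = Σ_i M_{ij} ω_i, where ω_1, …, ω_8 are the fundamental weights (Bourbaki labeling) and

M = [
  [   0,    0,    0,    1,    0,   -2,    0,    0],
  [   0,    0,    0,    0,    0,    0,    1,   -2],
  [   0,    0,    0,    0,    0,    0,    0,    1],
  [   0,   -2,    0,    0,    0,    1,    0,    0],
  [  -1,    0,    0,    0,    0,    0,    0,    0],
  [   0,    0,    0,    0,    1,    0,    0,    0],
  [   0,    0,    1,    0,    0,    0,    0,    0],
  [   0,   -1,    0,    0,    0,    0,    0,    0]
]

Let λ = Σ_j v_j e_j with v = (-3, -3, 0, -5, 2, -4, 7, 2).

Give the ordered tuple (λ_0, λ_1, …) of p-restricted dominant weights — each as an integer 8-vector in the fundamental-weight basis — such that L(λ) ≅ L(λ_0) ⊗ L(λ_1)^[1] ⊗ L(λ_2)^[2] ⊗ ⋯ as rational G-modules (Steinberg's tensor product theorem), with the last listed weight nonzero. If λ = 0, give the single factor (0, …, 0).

((1, 1, 0, 0, 1, 0, 0, 1), (1, 1, 1, 1, 1, 1, 0, 1))

ω-coordinates c = M·v, v = (-3, -3, 0, -5, 2, -4, 7, 2):
  c_1 = (0)·(-3) + (0)·(-3) + 0·0 + (1)·(-5) + 0·2 + (-2)·(-4) + 0·7 + 0·2 = 3
  c_2 = (0)·(-3) + (0)·(-3) + 0·0 + (0)·(-5) + 0·2 + (0)·(-4) + 1·7 + (-2)·(2) = 3
  c_3 = (0)·(-3) + (0)·(-3) + 0·0 + (0)·(-5) + 0·2 + (0)·(-4) + 0·7 + 1·2 = 2
  c_4 = (0)·(-3) + (-2)·(-3) + 0·0 + (0)·(-5) + 0·2 + (1)·(-4) + 0·7 + 0·2 = 2
  c_5 = (-1)·(-3) + (0)·(-3) + 0·0 + (0)·(-5) + 0·2 + (0)·(-4) + 0·7 + 0·2 = 3
  c_6 = (0)·(-3) + (0)·(-3) + 0·0 + (0)·(-5) + 1·2 + (0)·(-4) + 0·7 + 0·2 = 2
  c_7 = (0)·(-3) + (0)·(-3) + 1·0 + (0)·(-5) + 0·2 + (0)·(-4) + 0·7 + 0·2 = 0
  c_8 = (0)·(-3) + (-1)·(-3) + 0·0 + (0)·(-5) + 0·2 + (0)·(-4) + 0·7 + 0·2 = 3
Writing each c_i in base p = 2:
  c_1 = 3 = 1·2^0 + 1·2^1
  c_2 = 3 = 1·2^0 + 1·2^1
  c_3 = 2 = 0·2^0 + 1·2^1
  c_4 = 2 = 0·2^0 + 1·2^1
  c_5 = 3 = 1·2^0 + 1·2^1
  c_6 = 2 = 0·2^0 + 1·2^1
  c_7 = 0
  c_8 = 3 = 1·2^0 + 1·2^1
Factor λ_0 = (1, 1, 0, 0, 1, 0, 0, 1)
Factor λ_1 = (1, 1, 1, 1, 1, 1, 0, 1)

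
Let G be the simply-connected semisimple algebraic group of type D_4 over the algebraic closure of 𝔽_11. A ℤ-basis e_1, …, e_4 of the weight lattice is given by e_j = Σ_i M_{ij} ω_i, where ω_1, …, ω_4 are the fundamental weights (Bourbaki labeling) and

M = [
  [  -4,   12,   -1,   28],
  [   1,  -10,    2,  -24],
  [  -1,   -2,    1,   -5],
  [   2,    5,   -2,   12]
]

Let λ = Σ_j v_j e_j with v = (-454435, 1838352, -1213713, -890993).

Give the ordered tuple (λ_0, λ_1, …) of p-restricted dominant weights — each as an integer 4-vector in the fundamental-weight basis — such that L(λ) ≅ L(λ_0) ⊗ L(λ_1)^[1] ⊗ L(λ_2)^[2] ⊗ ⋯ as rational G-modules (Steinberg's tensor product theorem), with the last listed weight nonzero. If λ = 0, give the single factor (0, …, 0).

((4, 3, 8, 8), (0, 10, 9, 0), (1, 10, 2, 9), (9, 0, 3, 2), (9, 8, 1, 1))

Compute c_i = Σ_j M_{ij} v_j with v = (-454435, 1838352, -1213713, -890993):
  c_1 = (-4)·(-454435) + 12·1838352 + (-1)·(-1213713) + (28)·(-890993) = 143873
  c_2 = (1)·(-454435) + (-10)·(1838352) + (2)·(-1213713) + (-24)·(-890993) = 118451
  c_3 = (-1)·(-454435) + (-2)·(1838352) + (1)·(-1213713) + (-5)·(-890993) = 18983
  c_4 = (2)·(-454435) + 5·1838352 + (-2)·(-1213713) + (12)·(-890993) = 18400
Writing each c_i in base p = 11:
  c_1 = 143873 = 4·11^0 + 0·11^1 + 1·11^2 + 9·11^3 + 9·11^4
  c_2 = 118451 = 3·11^0 + 10·11^1 + 10·11^2 + 0·11^3 + 8·11^4
  c_3 = 18983 = 8·11^0 + 9·11^1 + 2·11^2 + 3·11^3 + 1·11^4
  c_4 = 18400 = 8·11^0 + 0·11^1 + 9·11^2 + 2·11^3 + 1·11^4
Factor λ_0 = (4, 3, 8, 8)
Factor λ_1 = (0, 10, 9, 0)
Factor λ_2 = (1, 10, 2, 9)
Factor λ_3 = (9, 0, 3, 2)
Factor λ_4 = (9, 8, 1, 1)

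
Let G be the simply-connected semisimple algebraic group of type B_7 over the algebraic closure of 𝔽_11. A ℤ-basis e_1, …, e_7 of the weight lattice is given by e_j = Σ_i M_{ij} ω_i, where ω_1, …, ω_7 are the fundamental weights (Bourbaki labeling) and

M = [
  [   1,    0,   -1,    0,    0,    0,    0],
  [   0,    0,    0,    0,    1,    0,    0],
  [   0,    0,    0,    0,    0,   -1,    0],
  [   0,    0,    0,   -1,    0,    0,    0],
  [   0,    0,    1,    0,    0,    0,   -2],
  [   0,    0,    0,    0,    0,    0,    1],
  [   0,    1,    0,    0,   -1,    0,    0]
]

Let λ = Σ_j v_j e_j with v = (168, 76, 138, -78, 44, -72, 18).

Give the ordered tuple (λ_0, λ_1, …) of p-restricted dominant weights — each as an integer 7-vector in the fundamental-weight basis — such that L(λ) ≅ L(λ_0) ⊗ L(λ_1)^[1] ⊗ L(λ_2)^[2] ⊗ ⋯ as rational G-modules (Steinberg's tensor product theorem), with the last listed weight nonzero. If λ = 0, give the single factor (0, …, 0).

((8, 0, 6, 1, 3, 7, 10), (2, 4, 6, 7, 9, 1, 2))

Compute c_i = Σ_j M_{ij} v_j with v = (168, 76, 138, -78, 44, -72, 18):
  c_1 = (1)·(168) + (0)·(76) + (-1)·(138) + (0)·(-78) + (0)·(44) + (0)·(-72) + (0)·(18) = 30
  c_2 = (0)·(168) + (0)·(76) + (0)·(138) + (0)·(-78) + (1)·(44) + (0)·(-72) + (0)·(18) = 44
  c_3 = (0)·(168) + (0)·(76) + (0)·(138) + (0)·(-78) + (0)·(44) + (-1)·(-72) + (0)·(18) = 72
  c_4 = (0)·(168) + (0)·(76) + (0)·(138) + (-1)·(-78) + (0)·(44) + (0)·(-72) + (0)·(18) = 78
  c_5 = (0)·(168) + (0)·(76) + (1)·(138) + (0)·(-78) + (0)·(44) + (0)·(-72) + (-2)·(18) = 102
  c_6 = (0)·(168) + (0)·(76) + (0)·(138) + (0)·(-78) + (0)·(44) + (0)·(-72) + (1)·(18) = 18
  c_7 = (0)·(168) + (1)·(76) + (0)·(138) + (0)·(-78) + (-1)·(44) + (0)·(-72) + (0)·(18) = 32
Expand coordinatewise in base 11:
  c_1 = 30 = 8·11^0 + 2·11^1
  c_2 = 44 = 0·11^0 + 4·11^1
  c_3 = 72 = 6·11^0 + 6·11^1
  c_4 = 78 = 1·11^0 + 7·11^1
  c_5 = 102 = 3·11^0 + 9·11^1
  c_6 = 18 = 7·11^0 + 1·11^1
  c_7 = 32 = 10·11^0 + 2·11^1
p-restricted factor λ_0 = (8, 0, 6, 1, 3, 7, 10)
p-restricted factor λ_1 = (2, 4, 6, 7, 9, 1, 2)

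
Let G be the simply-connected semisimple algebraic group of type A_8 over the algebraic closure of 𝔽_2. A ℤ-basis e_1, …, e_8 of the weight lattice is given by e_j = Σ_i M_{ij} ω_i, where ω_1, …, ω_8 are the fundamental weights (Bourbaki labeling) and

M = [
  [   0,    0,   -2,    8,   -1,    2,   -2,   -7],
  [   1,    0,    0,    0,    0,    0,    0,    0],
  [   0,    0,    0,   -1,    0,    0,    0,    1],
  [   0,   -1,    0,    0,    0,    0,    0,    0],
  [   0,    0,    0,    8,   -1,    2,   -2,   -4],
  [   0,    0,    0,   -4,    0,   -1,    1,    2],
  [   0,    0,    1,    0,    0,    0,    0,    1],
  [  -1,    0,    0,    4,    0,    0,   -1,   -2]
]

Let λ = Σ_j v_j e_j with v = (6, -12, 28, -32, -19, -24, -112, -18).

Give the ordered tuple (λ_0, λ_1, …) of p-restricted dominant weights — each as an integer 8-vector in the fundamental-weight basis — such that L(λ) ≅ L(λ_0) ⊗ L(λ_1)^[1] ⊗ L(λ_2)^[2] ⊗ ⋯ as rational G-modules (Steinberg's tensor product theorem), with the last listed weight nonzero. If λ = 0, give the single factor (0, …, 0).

((1, 0, 0, 0, 1, 0, 0, 0), (0, 1, 1, 0, 1, 0, 1, 1), (0, 1, 1, 1, 0, 1, 0, 1), (1, 0, 1, 1, 1, 0, 1, 1))

ω-coordinates c = M·v, v = (6, -12, 28, -32, -19, -24, -112, -18):
  c_1 = (0)·(6) + (0)·(-12) + (-2)·(28) + (8)·(-32) + (-1)·(-19) + (2)·(-24) + (-2)·(-112) + (-7)·(-18) = 9
  c_2 = (1)·(6) + (0)·(-12) + (0)·(28) + (0)·(-32) + (0)·(-19) + (0)·(-24) + (0)·(-112) + (0)·(-18) = 6
  c_3 = (0)·(6) + (0)·(-12) + (0)·(28) + (-1)·(-32) + (0)·(-19) + (0)·(-24) + (0)·(-112) + (1)·(-18) = 14
  c_4 = (0)·(6) + (-1)·(-12) + (0)·(28) + (0)·(-32) + (0)·(-19) + (0)·(-24) + (0)·(-112) + (0)·(-18) = 12
  c_5 = (0)·(6) + (0)·(-12) + (0)·(28) + (8)·(-32) + (-1)·(-19) + (2)·(-24) + (-2)·(-112) + (-4)·(-18) = 11
  c_6 = (0)·(6) + (0)·(-12) + (0)·(28) + (-4)·(-32) + (0)·(-19) + (-1)·(-24) + (1)·(-112) + (2)·(-18) = 4
  c_7 = (0)·(6) + (0)·(-12) + (1)·(28) + (0)·(-32) + (0)·(-19) + (0)·(-24) + (0)·(-112) + (1)·(-18) = 10
  c_8 = (-1)·(6) + (0)·(-12) + (0)·(28) + (4)·(-32) + (0)·(-19) + (0)·(-24) + (-1)·(-112) + (-2)·(-18) = 14
p = 2; digits c_i = Σ_j d_{ij}·2^j, 0 ≤ d_{ij} < 2:
  c_1 = 9 = 1·2^0 + 0·2^1 + 0·2^2 + 1·2^3
  c_2 = 6 = 0·2^0 + 1·2^1 + 1·2^2
  c_3 = 14 = 0·2^0 + 1·2^1 + 1·2^2 + 1·2^3
  c_4 = 12 = 0·2^0 + 0·2^1 + 1·2^2 + 1·2^3
  c_5 = 11 = 1·2^0 + 1·2^1 + 0·2^2 + 1·2^3
  c_6 = 4 = 0·2^0 + 0·2^1 + 1·2^2
  c_7 = 10 = 0·2^0 + 1·2^1 + 0·2^2 + 1·2^3
  c_8 = 14 = 0·2^0 + 1·2^1 + 1·2^2 + 1·2^3
p-restricted factor λ_0 = (1, 0, 0, 0, 1, 0, 0, 0)
p-restricted factor λ_1 = (0, 1, 1, 0, 1, 0, 1, 1)
p-restricted factor λ_2 = (0, 1, 1, 1, 0, 1, 0, 1)
p-restricted factor λ_3 = (1, 0, 1, 1, 1, 0, 1, 1)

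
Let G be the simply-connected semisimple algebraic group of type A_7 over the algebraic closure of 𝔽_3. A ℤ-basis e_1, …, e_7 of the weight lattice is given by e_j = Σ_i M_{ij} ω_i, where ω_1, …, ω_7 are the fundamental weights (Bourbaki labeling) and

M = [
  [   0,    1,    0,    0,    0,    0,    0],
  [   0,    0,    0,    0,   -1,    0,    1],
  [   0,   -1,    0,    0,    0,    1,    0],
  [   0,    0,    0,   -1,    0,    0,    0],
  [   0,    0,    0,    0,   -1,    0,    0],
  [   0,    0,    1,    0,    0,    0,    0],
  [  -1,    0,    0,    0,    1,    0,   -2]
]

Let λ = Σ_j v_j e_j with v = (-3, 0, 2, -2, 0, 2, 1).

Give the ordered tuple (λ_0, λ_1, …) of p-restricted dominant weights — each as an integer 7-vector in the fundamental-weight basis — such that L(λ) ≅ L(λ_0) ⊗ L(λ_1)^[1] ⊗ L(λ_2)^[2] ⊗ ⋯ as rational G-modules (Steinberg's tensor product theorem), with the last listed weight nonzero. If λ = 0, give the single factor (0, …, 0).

Compute c_i = Σ_j M_{ij} v_j with v = (-3, 0, 2, -2, 0, 2, 1):
  c_1 = (0)·(-3) + 1·0 + 0·2 + (0)·(-2) + 0·0 + 0·2 + 0·1 = 0
  c_2 = (0)·(-3) + 0·0 + 0·2 + (0)·(-2) + (-1)·(0) + 0·2 + 1·1 = 1
  c_3 = (0)·(-3) + (-1)·(0) + 0·2 + (0)·(-2) + 0·0 + 1·2 + 0·1 = 2
  c_4 = (0)·(-3) + 0·0 + 0·2 + (-1)·(-2) + 0·0 + 0·2 + 0·1 = 2
  c_5 = (0)·(-3) + 0·0 + 0·2 + (0)·(-2) + (-1)·(0) + 0·2 + 0·1 = 0
  c_6 = (0)·(-3) + 0·0 + 1·2 + (0)·(-2) + 0·0 + 0·2 + 0·1 = 2
  c_7 = (-1)·(-3) + 0·0 + 0·2 + (0)·(-2) + 1·0 + 0·2 + (-2)·(1) = 1
Expand coordinatewise in base 3:
  c_1 = 0
  c_2 = 1 = 1·3^0
  c_3 = 2 = 2·3^0
  c_4 = 2 = 2·3^0
  c_5 = 0
  c_6 = 2 = 2·3^0
  c_7 = 1 = 1·3^0
Factor λ_0 = (0, 1, 2, 2, 0, 2, 1)

((0, 1, 2, 2, 0, 2, 1),)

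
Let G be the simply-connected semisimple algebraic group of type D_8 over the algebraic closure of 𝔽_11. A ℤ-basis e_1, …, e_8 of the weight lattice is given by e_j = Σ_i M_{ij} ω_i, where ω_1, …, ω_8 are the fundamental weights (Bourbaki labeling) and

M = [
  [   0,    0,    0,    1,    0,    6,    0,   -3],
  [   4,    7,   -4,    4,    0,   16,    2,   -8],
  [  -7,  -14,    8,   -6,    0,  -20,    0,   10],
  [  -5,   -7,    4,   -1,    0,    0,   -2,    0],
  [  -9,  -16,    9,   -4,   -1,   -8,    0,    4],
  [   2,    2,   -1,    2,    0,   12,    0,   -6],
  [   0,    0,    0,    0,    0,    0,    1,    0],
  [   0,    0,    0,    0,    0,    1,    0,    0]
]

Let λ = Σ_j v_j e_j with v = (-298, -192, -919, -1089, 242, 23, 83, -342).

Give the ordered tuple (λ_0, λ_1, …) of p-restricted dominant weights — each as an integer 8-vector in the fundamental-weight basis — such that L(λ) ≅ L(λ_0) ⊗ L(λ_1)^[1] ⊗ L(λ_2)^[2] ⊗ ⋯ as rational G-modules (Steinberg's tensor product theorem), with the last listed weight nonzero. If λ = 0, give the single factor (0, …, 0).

((9, 10, 10, 4, 1, 1, 6, 1), (6, 4, 6, 7, 4, 8, 7, 2))

Compute c_i = Σ_j M_{ij} v_j with v = (-298, -192, -919, -1089, 242, 23, 83, -342):
  c_1 = 0*-298 + 0*-192 + 0*-919 + 1*-1089 + 0*242 + 6*23 + 0*83 + -3*-342 = 75
  c_2 = 4*-298 + 7*-192 + -4*-919 + 4*-1089 + 0*242 + 16*23 + 2*83 + -8*-342 = 54
  c_3 = -7*-298 + -14*-192 + 8*-919 + -6*-1089 + 0*242 + -20*23 + 0*83 + 10*-342 = 76
  c_4 = -5*-298 + -7*-192 + 4*-919 + -1*-1089 + 0*242 + 0*23 + -2*83 + 0*-342 = 81
  c_5 = -9*-298 + -16*-192 + 9*-919 + -4*-1089 + -1*242 + -8*23 + 0*83 + 4*-342 = 45
  c_6 = 2*-298 + 2*-192 + -1*-919 + 2*-1089 + 0*242 + 12*23 + 0*83 + -6*-342 = 89
  c_7 = 0*-298 + 0*-192 + 0*-919 + 0*-1089 + 0*242 + 0*23 + 1*83 + 0*-342 = 83
  c_8 = 0*-298 + 0*-192 + 0*-919 + 0*-1089 + 0*242 + 1*23 + 0*83 + 0*-342 = 23
Base-11 expansion of each c_i:
  c_1 = 75 = 9·11^0 + 6·11^1
  c_2 = 54 = 10·11^0 + 4·11^1
  c_3 = 76 = 10·11^0 + 6·11^1
  c_4 = 81 = 4·11^0 + 7·11^1
  c_5 = 45 = 1·11^0 + 4·11^1
  c_6 = 89 = 1·11^0 + 8·11^1
  c_7 = 83 = 6·11^0 + 7·11^1
  c_8 = 23 = 1·11^0 + 2·11^1
Factor λ_0 = (9, 10, 10, 4, 1, 1, 6, 1)
Factor λ_1 = (6, 4, 6, 7, 4, 8, 7, 2)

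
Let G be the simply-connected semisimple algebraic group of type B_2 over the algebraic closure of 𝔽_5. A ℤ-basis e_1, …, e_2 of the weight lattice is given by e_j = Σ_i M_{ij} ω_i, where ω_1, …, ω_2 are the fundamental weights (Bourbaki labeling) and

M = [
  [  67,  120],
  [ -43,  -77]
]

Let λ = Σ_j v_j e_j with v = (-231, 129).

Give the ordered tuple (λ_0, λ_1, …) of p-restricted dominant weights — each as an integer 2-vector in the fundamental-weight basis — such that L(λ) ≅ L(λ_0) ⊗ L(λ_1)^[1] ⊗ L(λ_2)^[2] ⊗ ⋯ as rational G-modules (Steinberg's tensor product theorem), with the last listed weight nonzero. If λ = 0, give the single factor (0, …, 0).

In the fundamental-weight basis, λ has coordinates c = M·v (v = (-231, 129)):
  c_1 = 67*-231 + 120*129 = 3
  c_2 = -43*-231 + -77*129 = 0
Writing each c_i in base p = 5:
  c_1 = 3 = 3·5^0
  c_2 = 0
λ_0 = (3, 0)

((3, 0),)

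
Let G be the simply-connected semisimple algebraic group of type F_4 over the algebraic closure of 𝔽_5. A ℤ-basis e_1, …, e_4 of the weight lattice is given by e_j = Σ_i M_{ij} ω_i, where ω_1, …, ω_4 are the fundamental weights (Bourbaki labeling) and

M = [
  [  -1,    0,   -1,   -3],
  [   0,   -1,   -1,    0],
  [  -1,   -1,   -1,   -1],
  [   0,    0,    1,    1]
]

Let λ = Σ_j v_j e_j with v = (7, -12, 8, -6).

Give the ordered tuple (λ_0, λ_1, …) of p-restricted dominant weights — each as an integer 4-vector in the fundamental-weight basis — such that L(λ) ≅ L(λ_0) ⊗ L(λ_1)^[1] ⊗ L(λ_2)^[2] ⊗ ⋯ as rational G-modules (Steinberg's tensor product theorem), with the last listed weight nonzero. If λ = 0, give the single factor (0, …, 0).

Compute c_i = Σ_j M_{ij} v_j with v = (7, -12, 8, -6):
  c_1 = (-1)·(7) + (0)·(-12) + (-1)·(8) + (-3)·(-6) = 3
  c_2 = 0·7 + (-1)·(-12) + (-1)·(8) + (0)·(-6) = 4
  c_3 = (-1)·(7) + (-1)·(-12) + (-1)·(8) + (-1)·(-6) = 3
  c_4 = 0·7 + (0)·(-12) + 1·8 + (1)·(-6) = 2
Base-5 expansion of each c_i:
  c_1 = 3 = 3·5^0
  c_2 = 4 = 4·5^0
  c_3 = 3 = 3·5^0
  c_4 = 2 = 2·5^0
λ_0 = (3, 4, 3, 2)

((3, 4, 3, 2),)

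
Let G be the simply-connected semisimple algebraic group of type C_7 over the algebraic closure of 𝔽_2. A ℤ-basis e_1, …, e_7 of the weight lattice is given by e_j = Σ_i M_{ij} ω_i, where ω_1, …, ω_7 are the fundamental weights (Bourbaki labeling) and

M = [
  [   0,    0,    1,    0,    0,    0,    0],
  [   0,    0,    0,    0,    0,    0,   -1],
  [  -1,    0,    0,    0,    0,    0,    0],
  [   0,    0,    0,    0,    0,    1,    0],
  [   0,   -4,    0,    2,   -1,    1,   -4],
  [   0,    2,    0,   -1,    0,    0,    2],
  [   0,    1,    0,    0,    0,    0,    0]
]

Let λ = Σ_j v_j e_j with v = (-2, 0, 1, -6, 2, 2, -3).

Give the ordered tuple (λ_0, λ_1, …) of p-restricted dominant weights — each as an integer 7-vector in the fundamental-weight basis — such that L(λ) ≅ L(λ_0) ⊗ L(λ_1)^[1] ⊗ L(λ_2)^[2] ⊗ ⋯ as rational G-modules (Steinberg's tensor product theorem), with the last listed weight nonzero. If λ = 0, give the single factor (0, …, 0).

((1, 1, 0, 0, 0, 0, 0), (0, 1, 1, 1, 0, 0, 0))

Converting to the ω-basis (c_i = row i of M dotted with v = (-2, 0, 1, -6, 2, 2, -3)):
  c_1 = (0)·(-2) + (0)·(0) + (1)·(1) + (0)·(-6) + (0)·(2) + (0)·(2) + (0)·(-3) = 1
  c_2 = (0)·(-2) + (0)·(0) + (0)·(1) + (0)·(-6) + (0)·(2) + (0)·(2) + (-1)·(-3) = 3
  c_3 = (-1)·(-2) + (0)·(0) + (0)·(1) + (0)·(-6) + (0)·(2) + (0)·(2) + (0)·(-3) = 2
  c_4 = (0)·(-2) + (0)·(0) + (0)·(1) + (0)·(-6) + (0)·(2) + (1)·(2) + (0)·(-3) = 2
  c_5 = (0)·(-2) + (-4)·(0) + (0)·(1) + (2)·(-6) + (-1)·(2) + (1)·(2) + (-4)·(-3) = 0
  c_6 = (0)·(-2) + (2)·(0) + (0)·(1) + (-1)·(-6) + (0)·(2) + (0)·(2) + (2)·(-3) = 0
  c_7 = (0)·(-2) + (1)·(0) + (0)·(1) + (0)·(-6) + (0)·(2) + (0)·(2) + (0)·(-3) = 0
p = 2; digits c_i = Σ_j d_{ij}·2^j, 0 ≤ d_{ij} < 2:
  c_1 = 1 = 1·2^0
  c_2 = 3 = 1·2^0 + 1·2^1
  c_3 = 2 = 0·2^0 + 1·2^1
  c_4 = 2 = 0·2^0 + 1·2^1
  c_5 = 0
  c_6 = 0
  c_7 = 0
λ_0 = (1, 1, 0, 0, 0, 0, 0)
λ_1 = (0, 1, 1, 1, 0, 0, 0)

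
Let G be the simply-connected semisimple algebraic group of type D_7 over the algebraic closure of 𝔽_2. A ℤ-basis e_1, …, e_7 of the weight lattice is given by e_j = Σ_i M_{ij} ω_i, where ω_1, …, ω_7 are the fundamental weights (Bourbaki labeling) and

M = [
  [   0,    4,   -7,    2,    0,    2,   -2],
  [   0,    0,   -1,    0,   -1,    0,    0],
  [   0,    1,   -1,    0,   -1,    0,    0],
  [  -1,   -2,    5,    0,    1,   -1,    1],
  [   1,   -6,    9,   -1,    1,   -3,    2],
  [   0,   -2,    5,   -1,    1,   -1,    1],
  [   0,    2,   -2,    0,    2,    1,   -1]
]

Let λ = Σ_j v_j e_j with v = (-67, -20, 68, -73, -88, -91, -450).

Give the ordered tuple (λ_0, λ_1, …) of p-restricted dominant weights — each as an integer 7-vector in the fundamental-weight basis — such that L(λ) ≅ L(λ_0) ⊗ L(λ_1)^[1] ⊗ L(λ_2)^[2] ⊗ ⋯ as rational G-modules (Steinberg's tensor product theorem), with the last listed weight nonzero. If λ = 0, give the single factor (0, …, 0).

((0, 0, 0, 0, 1, 0, 1), (0, 0, 0, 0, 1, 1, 1), (0, 1, 0, 0, 1, 1, 1), (0, 0, 0, 0, 0, 0, 0), (1, 1, 0, 0, 1, 0, 0))

In the fundamental-weight basis, λ has coordinates c = M·v (v = (-67, -20, 68, -73, -88, -91, -450)):
  c_1 = (0)·(-67) + (4)·(-20) + (-7)·(68) + (2)·(-73) + (0)·(-88) + (2)·(-91) + (-2)·(-450) = 16
  c_2 = (0)·(-67) + (0)·(-20) + (-1)·(68) + (0)·(-73) + (-1)·(-88) + (0)·(-91) + (0)·(-450) = 20
  c_3 = (0)·(-67) + (1)·(-20) + (-1)·(68) + (0)·(-73) + (-1)·(-88) + (0)·(-91) + (0)·(-450) = 0
  c_4 = (-1)·(-67) + (-2)·(-20) + (5)·(68) + (0)·(-73) + (1)·(-88) + (-1)·(-91) + (1)·(-450) = 0
  c_5 = (1)·(-67) + (-6)·(-20) + (9)·(68) + (-1)·(-73) + (1)·(-88) + (-3)·(-91) + (2)·(-450) = 23
  c_6 = (0)·(-67) + (-2)·(-20) + (5)·(68) + (-1)·(-73) + (1)·(-88) + (-1)·(-91) + (1)·(-450) = 6
  c_7 = (0)·(-67) + (2)·(-20) + (-2)·(68) + (0)·(-73) + (2)·(-88) + (1)·(-91) + (-1)·(-450) = 7
Expand coordinatewise in base 2:
  c_1 = 16 = 0·2^0 + 0·2^1 + 0·2^2 + 0·2^3 + 1·2^4
  c_2 = 20 = 0·2^0 + 0·2^1 + 1·2^2 + 0·2^3 + 1·2^4
  c_3 = 0
  c_4 = 0
  c_5 = 23 = 1·2^0 + 1·2^1 + 1·2^2 + 0·2^3 + 1·2^4
  c_6 = 6 = 0·2^0 + 1·2^1 + 1·2^2
  c_7 = 7 = 1·2^0 + 1·2^1 + 1·2^2
λ_0 = (0, 0, 0, 0, 1, 0, 1)
λ_1 = (0, 0, 0, 0, 1, 1, 1)
λ_2 = (0, 1, 0, 0, 1, 1, 1)
λ_3 = (0, 0, 0, 0, 0, 0, 0)
λ_4 = (1, 1, 0, 0, 1, 0, 0)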